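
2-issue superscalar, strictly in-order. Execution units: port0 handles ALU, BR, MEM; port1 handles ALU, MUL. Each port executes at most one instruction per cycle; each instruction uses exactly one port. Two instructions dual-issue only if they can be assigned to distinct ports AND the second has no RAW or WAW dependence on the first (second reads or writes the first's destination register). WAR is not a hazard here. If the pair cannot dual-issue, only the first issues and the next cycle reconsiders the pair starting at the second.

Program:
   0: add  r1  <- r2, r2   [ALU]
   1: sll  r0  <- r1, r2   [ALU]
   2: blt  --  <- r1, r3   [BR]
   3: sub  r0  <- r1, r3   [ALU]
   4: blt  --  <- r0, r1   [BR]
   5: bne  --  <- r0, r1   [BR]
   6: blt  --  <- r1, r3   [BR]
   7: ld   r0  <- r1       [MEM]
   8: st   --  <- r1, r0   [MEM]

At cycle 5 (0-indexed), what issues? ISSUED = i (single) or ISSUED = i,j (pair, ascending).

ISSUED = 6

#0 head=0: add i0 RAW r1
#1 head=1: sll;blt i1,i2 2-wide
#2 head=3: sub i3 RAW r0
#3 head=4: blt i4 no-port BR/BR
#4 head=5: bne i5 no-port BR/BR
#5 head=6: blt i6 no-port BR/MEM
#6 head=7: ld i7 no-port MEM/MEM
#7 head=8: st i8 tail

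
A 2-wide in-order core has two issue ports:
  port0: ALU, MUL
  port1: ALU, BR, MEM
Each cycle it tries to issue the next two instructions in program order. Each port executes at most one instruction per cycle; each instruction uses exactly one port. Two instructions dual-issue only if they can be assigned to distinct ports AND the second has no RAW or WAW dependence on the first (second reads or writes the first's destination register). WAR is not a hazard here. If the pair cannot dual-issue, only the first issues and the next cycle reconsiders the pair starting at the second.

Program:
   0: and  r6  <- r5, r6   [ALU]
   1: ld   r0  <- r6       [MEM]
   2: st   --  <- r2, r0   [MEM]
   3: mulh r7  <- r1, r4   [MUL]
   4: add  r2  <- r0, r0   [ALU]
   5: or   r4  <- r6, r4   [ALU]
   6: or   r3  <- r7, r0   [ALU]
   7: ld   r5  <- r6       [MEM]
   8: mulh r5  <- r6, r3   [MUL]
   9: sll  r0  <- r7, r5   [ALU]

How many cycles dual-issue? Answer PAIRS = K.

  cy0 -> i0 (and.ALU) RAW r6
  cy1 -> i1 (ld.MEM) no-port MEM/MEM
  cy2 -> i2&i3 (st.MEM;mulh.MUL) pair
  cy3 -> i4&i5 (add.ALU;or.ALU) pair
  cy4 -> i6&i7 (or.ALU;ld.MEM) pair
  cy5 -> i8 (mulh.MUL) RAW r5
  cy6 -> i9 (sll.ALU) tail

PAIRS = 3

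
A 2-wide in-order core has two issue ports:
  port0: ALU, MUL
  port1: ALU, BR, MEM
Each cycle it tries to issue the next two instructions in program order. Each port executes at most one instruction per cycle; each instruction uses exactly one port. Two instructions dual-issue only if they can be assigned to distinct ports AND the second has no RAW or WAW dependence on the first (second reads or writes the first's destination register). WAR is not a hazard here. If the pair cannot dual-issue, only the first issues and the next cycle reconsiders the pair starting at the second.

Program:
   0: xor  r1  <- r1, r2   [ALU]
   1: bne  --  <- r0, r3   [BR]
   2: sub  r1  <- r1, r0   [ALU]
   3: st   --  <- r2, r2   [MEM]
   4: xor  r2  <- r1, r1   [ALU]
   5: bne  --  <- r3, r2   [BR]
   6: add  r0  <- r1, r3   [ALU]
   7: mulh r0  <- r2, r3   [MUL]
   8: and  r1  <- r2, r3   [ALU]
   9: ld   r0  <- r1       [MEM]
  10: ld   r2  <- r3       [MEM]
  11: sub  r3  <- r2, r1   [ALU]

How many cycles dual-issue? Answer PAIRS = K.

#0 head=0: xor.ALU;bne.BR i0/i1 2-wide
#1 head=2: sub.ALU;st.MEM i2/i3 2-wide
#2 head=4: xor.ALU i4 RAW r2
#3 head=5: bne.BR;add.ALU i5/i6 2-wide
#4 head=7: mulh.MUL;and.ALU i7/i8 2-wide
#5 head=9: ld.MEM i9 no-port MEM/MEM
#6 head=10: ld.MEM i10 RAW r2
#7 head=11: sub.ALU i11 tail

PAIRS = 4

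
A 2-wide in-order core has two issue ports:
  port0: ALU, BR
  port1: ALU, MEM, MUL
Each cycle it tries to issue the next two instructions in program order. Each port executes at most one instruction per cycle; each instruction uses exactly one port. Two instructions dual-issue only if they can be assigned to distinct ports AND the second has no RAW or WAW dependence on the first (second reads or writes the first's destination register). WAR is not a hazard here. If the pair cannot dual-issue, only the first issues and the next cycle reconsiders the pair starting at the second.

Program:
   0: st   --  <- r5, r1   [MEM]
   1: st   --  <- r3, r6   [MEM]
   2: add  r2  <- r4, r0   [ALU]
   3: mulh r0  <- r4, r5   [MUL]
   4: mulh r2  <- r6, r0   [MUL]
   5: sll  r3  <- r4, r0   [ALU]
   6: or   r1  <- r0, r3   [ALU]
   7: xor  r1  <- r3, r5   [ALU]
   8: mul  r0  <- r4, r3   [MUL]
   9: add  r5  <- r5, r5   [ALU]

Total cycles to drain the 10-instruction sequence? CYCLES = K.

0. st @i0  | no-port MEM/MEM
1. st;add @i1/i2  | dual
2. mulh @i3  | no-port MUL/MUL
3. mulh;sll @i4/i5  | dual
4. or @i6  | WAW r1
5. xor;mul @i7/i8  | dual
6. add @i9  | tail

CYCLES = 7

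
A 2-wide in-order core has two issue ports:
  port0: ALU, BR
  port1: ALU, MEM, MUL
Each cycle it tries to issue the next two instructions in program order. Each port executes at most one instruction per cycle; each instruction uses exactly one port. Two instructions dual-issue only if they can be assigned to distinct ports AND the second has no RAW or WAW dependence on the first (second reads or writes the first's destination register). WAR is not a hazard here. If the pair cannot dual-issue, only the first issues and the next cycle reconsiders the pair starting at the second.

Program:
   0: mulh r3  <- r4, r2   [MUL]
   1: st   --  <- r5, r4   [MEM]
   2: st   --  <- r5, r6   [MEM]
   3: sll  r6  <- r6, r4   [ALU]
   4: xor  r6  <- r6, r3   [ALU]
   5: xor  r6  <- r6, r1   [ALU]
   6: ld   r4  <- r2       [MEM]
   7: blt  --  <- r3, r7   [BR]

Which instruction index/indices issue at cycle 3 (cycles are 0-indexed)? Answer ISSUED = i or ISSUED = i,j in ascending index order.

0. mulh @i0  | no-port MUL/MEM
1. st @i1  | no-port MEM/MEM
2. st/sll @i2/i3  | 2-wide
3. xor @i4  | RAW+WAW r6
4. xor/ld @i5/i6  | 2-wide
5. blt @i7  | tail

ISSUED = 4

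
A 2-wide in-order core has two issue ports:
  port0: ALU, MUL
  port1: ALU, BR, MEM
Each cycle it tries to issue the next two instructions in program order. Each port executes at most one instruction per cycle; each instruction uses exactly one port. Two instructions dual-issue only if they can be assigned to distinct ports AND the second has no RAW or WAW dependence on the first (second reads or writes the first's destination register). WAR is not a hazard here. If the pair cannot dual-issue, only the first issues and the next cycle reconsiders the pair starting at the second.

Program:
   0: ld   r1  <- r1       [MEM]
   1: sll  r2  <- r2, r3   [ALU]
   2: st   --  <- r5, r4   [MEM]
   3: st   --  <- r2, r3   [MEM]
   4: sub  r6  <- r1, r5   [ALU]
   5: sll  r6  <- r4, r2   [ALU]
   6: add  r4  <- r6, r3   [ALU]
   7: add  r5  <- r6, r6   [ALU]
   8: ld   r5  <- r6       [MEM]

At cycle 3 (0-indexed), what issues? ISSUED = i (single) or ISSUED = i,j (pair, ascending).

ISSUED = 5

0. ld sll @i0,i1  | dual
1. st @i2  | no-port MEM/MEM
2. st sub @i3,i4  | dual
3. sll @i5  | RAW r6
4. add add @i6,i7  | dual
5. ld @i8  | tail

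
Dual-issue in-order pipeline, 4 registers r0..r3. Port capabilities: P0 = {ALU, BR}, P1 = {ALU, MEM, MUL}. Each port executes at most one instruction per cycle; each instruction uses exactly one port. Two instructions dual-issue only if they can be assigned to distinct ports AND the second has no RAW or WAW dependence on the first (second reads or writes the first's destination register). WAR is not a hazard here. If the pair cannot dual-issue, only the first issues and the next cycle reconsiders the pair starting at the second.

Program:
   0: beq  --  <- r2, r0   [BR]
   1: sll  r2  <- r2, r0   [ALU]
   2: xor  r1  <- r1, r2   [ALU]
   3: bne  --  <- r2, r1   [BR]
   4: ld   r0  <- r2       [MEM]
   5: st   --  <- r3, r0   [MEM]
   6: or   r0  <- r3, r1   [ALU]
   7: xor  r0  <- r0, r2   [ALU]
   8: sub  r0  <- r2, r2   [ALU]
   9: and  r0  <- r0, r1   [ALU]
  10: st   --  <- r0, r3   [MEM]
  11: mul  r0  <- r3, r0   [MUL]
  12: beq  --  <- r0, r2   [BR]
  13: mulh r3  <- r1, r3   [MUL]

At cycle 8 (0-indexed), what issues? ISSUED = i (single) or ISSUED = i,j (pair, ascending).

#0 head=0: beq sll i0+i1 pair
#1 head=2: xor i2 RAW r1
#2 head=3: bne ld i3+i4 pair
#3 head=5: st or i5+i6 pair
#4 head=7: xor i7 WAW r0
#5 head=8: sub i8 RAW+WAW r0
#6 head=9: and i9 RAW r0
#7 head=10: st i10 no-port MEM/MUL
#8 head=11: mul i11 RAW r0
#9 head=12: beq mulh i12+i13 pair

ISSUED = 11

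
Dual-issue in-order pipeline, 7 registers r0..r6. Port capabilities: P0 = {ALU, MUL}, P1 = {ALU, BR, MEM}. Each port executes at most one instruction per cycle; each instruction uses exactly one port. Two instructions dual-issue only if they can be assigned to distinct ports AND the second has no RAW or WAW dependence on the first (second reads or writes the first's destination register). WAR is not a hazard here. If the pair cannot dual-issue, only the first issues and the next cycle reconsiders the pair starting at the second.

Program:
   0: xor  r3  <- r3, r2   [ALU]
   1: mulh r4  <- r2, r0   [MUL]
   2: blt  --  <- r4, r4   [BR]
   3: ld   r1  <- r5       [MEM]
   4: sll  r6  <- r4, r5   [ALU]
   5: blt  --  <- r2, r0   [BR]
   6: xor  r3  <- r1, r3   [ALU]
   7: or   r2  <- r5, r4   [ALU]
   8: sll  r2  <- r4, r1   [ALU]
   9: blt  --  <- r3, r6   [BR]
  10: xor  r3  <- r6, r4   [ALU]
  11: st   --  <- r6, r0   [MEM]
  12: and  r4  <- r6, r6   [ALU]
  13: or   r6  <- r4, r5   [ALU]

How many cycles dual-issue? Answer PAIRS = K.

0. xor mulh @i0,i1  | pair
1. blt @i2  | no-port BR/MEM
2. ld sll @i3,i4  | pair
3. blt xor @i5,i6  | pair
4. or @i7  | WAW r2
5. sll blt @i8,i9  | pair
6. xor st @i10,i11  | pair
7. and @i12  | RAW r4
8. or @i13  | tail

PAIRS = 5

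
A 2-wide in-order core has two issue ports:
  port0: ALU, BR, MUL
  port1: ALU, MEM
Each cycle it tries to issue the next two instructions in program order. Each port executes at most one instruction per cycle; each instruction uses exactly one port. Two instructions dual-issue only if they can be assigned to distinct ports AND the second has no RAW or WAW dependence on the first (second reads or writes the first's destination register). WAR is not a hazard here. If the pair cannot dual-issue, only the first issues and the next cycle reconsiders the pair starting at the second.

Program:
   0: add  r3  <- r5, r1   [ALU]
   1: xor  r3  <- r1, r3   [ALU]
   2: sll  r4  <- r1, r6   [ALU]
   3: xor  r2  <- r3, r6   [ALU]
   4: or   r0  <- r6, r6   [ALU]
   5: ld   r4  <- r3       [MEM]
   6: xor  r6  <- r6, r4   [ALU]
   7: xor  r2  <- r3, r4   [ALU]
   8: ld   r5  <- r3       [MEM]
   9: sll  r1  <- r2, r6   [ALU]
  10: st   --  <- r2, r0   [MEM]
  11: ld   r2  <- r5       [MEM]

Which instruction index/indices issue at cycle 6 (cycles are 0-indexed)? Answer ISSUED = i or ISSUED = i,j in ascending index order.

ISSUED = 10

  cy0 -> i0 (add.ALU) RAW+WAW r3
  cy1 -> i1,i2 (xor.ALU;sll.ALU) 2-wide
  cy2 -> i3,i4 (xor.ALU;or.ALU) 2-wide
  cy3 -> i5 (ld.MEM) RAW r4
  cy4 -> i6,i7 (xor.ALU;xor.ALU) 2-wide
  cy5 -> i8,i9 (ld.MEM;sll.ALU) 2-wide
  cy6 -> i10 (st.MEM) no-port MEM/MEM
  cy7 -> i11 (ld.MEM) tail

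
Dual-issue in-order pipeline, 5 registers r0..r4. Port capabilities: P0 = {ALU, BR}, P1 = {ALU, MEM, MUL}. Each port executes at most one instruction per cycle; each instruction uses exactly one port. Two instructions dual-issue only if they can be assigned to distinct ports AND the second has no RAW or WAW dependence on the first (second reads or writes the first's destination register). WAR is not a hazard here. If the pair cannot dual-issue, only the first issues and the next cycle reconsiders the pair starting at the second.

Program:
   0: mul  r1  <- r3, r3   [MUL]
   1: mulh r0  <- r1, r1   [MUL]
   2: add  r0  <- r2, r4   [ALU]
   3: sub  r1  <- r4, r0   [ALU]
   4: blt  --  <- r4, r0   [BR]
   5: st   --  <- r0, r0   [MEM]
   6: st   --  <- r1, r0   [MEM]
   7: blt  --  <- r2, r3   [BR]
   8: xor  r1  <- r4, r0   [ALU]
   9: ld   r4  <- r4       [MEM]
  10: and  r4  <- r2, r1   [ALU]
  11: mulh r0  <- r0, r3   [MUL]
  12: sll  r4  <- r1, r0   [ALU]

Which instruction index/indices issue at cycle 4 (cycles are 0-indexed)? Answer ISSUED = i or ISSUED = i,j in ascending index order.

  cy0 -> i0 (mul.MUL) no-port MUL/MUL
  cy1 -> i1 (mulh.MUL) WAW r0
  cy2 -> i2 (add.ALU) RAW r0
  cy3 -> i3/i4 (sub.ALU blt.BR) 2-wide
  cy4 -> i5 (st.MEM) no-port MEM/MEM
  cy5 -> i6/i7 (st.MEM blt.BR) 2-wide
  cy6 -> i8/i9 (xor.ALU ld.MEM) 2-wide
  cy7 -> i10/i11 (and.ALU mulh.MUL) 2-wide
  cy8 -> i12 (sll.ALU) tail

ISSUED = 5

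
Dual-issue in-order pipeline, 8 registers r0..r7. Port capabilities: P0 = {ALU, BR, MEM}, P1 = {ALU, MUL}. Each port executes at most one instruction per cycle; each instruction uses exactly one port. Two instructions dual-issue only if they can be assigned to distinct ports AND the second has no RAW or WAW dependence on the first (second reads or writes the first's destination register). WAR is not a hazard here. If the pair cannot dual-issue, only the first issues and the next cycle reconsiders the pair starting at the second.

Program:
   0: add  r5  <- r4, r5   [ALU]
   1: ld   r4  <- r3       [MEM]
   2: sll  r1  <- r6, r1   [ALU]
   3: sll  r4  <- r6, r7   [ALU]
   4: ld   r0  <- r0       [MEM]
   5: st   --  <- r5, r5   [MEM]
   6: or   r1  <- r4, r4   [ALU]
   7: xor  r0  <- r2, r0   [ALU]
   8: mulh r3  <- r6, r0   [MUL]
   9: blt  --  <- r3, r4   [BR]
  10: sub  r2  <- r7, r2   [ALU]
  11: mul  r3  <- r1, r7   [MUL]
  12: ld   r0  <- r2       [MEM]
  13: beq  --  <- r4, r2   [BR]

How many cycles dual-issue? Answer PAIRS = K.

PAIRS = 5

0. add.ALU+ld.MEM @i0,i1  | dual
1. sll.ALU+sll.ALU @i2,i3  | dual
2. ld.MEM @i4  | no-port MEM/MEM
3. st.MEM+or.ALU @i5,i6  | dual
4. xor.ALU @i7  | RAW r0
5. mulh.MUL @i8  | RAW r3
6. blt.BR+sub.ALU @i9,i10  | dual
7. mul.MUL+ld.MEM @i11,i12  | dual
8. beq.BR @i13  | tail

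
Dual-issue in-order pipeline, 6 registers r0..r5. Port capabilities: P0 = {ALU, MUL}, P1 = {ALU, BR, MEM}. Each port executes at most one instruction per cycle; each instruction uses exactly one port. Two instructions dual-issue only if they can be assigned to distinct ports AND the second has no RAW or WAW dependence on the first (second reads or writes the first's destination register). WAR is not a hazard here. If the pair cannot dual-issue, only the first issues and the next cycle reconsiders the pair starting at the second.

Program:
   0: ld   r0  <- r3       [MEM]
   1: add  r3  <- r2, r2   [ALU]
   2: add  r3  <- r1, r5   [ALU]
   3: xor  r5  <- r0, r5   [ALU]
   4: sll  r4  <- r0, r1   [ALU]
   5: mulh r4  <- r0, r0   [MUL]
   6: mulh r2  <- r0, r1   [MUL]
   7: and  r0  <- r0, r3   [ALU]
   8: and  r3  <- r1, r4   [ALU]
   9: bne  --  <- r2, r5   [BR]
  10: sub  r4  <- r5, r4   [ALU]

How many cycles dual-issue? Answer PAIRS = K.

  cy0 -> i0/i1 (ld;add) pair
  cy1 -> i2/i3 (add;xor) pair
  cy2 -> i4 (sll) WAW r4
  cy3 -> i5 (mulh) no-port MUL/MUL
  cy4 -> i6/i7 (mulh;and) pair
  cy5 -> i8/i9 (and;bne) pair
  cy6 -> i10 (sub) tail

PAIRS = 4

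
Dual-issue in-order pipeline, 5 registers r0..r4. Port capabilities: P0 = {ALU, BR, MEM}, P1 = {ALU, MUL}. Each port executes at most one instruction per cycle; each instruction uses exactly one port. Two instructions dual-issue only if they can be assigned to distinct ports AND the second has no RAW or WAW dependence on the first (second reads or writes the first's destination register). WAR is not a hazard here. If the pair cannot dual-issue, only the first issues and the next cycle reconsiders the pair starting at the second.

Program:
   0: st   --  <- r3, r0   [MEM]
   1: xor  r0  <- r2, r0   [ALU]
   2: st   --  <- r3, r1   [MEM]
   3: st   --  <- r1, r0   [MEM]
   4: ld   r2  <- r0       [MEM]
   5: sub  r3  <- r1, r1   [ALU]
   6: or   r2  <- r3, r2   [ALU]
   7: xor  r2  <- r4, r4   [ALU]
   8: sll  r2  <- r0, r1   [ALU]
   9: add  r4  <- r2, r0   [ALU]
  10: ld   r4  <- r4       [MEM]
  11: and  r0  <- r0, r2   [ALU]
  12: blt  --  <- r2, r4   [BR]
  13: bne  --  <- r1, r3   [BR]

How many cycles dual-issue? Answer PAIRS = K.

PAIRS = 3

  cy0 -> i0&i1 (st.MEM;xor.ALU) dual
  cy1 -> i2 (st.MEM) no-port MEM/MEM
  cy2 -> i3 (st.MEM) no-port MEM/MEM
  cy3 -> i4&i5 (ld.MEM;sub.ALU) dual
  cy4 -> i6 (or.ALU) WAW r2
  cy5 -> i7 (xor.ALU) WAW r2
  cy6 -> i8 (sll.ALU) RAW r2
  cy7 -> i9 (add.ALU) RAW+WAW r4
  cy8 -> i10&i11 (ld.MEM;and.ALU) dual
  cy9 -> i12 (blt.BR) no-port BR/BR
  cy10 -> i13 (bne.BR) tail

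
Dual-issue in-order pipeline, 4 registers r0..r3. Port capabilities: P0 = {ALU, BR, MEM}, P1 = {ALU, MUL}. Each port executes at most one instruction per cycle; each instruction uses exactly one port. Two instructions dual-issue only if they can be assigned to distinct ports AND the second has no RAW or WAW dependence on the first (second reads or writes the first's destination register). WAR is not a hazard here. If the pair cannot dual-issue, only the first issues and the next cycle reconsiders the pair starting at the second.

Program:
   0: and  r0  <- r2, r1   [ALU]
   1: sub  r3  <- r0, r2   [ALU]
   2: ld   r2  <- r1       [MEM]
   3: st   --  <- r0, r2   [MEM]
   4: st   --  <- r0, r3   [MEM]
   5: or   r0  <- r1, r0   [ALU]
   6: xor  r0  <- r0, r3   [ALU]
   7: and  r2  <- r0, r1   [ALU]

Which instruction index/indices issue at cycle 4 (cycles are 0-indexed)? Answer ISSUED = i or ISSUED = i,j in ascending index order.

ISSUED = 6

#0 head=0: and.ALU i0 RAW r0
#1 head=1: sub.ALU;ld.MEM i1+i2 pair
#2 head=3: st.MEM i3 no-port MEM/MEM
#3 head=4: st.MEM;or.ALU i4+i5 pair
#4 head=6: xor.ALU i6 RAW r0
#5 head=7: and.ALU i7 tail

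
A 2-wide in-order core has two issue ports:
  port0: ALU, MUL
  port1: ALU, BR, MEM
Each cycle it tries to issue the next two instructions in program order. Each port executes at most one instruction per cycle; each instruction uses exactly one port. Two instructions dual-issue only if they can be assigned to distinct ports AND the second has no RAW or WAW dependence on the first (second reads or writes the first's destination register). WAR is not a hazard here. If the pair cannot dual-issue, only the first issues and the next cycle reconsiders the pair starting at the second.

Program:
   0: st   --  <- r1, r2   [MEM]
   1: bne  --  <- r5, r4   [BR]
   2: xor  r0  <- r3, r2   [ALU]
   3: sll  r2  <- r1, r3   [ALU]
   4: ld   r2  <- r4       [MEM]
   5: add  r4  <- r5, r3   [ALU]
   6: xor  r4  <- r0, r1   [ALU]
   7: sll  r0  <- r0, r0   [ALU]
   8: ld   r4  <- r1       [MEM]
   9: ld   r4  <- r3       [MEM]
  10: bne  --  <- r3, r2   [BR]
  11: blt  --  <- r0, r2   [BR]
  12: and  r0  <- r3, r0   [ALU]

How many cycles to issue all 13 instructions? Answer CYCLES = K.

[0] i0  st  -- no-port MEM/BR
[1] i1&i2  bne+xor  -- pair
[2] i3  sll  -- WAW r2
[3] i4&i5  ld+add  -- pair
[4] i6&i7  xor+sll  -- pair
[5] i8  ld  -- no-port MEM/MEM
[6] i9  ld  -- no-port MEM/BR
[7] i10  bne  -- no-port BR/BR
[8] i11&i12  blt+and  -- pair

CYCLES = 9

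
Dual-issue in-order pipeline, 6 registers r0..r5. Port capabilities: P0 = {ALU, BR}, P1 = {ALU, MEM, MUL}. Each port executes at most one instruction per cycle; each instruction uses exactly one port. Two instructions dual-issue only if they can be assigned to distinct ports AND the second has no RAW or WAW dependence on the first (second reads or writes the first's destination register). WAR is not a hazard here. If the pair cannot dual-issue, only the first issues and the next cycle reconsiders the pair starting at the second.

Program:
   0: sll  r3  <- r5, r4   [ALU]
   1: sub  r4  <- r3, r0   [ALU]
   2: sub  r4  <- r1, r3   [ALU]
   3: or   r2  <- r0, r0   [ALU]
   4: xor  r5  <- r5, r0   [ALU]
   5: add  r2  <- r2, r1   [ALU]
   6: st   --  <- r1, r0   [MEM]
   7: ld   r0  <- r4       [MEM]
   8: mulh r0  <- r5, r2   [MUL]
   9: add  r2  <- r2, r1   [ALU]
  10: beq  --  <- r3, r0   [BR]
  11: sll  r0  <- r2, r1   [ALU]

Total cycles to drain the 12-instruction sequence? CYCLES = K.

0. sll.ALU @i0  | RAW r3
1. sub.ALU @i1  | WAW r4
2. sub.ALU+or.ALU @i2/i3  | dual
3. xor.ALU+add.ALU @i4/i5  | dual
4. st.MEM @i6  | no-port MEM/MEM
5. ld.MEM @i7  | no-port MEM/MUL
6. mulh.MUL+add.ALU @i8/i9  | dual
7. beq.BR+sll.ALU @i10/i11  | dual

CYCLES = 8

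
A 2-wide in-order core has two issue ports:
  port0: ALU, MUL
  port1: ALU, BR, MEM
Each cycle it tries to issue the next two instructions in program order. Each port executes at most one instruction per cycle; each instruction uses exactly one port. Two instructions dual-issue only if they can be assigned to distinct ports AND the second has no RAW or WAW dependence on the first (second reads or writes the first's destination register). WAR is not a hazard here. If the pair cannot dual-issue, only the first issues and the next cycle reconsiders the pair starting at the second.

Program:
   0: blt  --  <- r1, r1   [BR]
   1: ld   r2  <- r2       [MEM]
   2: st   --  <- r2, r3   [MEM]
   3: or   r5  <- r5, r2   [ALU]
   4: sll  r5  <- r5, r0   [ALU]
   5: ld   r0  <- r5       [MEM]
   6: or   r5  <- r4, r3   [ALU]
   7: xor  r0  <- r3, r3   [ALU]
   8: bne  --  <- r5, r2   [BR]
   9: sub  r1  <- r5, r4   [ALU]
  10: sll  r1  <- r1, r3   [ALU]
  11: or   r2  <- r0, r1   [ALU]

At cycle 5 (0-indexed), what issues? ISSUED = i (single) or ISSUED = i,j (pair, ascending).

[0] i0  blt.BR  -- no-port BR/MEM
[1] i1  ld.MEM  -- no-port MEM/MEM
[2] i2/i3  st.MEM or.ALU  -- 2-wide
[3] i4  sll.ALU  -- RAW r5
[4] i5/i6  ld.MEM or.ALU  -- 2-wide
[5] i7/i8  xor.ALU bne.BR  -- 2-wide
[6] i9  sub.ALU  -- RAW+WAW r1
[7] i10  sll.ALU  -- RAW r1
[8] i11  or.ALU  -- tail

ISSUED = 7,8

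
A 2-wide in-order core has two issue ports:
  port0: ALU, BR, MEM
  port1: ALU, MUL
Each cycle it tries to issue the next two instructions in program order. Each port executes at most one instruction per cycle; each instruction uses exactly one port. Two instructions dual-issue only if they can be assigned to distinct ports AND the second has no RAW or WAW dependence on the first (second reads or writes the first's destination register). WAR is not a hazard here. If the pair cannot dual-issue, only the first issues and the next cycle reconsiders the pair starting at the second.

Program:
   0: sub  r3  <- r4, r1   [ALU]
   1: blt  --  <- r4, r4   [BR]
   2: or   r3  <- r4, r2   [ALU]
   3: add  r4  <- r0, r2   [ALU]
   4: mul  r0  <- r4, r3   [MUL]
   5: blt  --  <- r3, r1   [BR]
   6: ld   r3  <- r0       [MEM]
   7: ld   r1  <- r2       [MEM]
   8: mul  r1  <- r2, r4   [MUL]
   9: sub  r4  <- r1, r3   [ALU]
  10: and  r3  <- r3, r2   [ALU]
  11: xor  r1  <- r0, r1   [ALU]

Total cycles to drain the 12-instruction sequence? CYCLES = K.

  cy0 -> i0+i1 (sub.ALU+blt.BR) 2-wide
  cy1 -> i2+i3 (or.ALU+add.ALU) 2-wide
  cy2 -> i4+i5 (mul.MUL+blt.BR) 2-wide
  cy3 -> i6 (ld.MEM) no-port MEM/MEM
  cy4 -> i7 (ld.MEM) WAW r1
  cy5 -> i8 (mul.MUL) RAW r1
  cy6 -> i9+i10 (sub.ALU+and.ALU) 2-wide
  cy7 -> i11 (xor.ALU) tail

CYCLES = 8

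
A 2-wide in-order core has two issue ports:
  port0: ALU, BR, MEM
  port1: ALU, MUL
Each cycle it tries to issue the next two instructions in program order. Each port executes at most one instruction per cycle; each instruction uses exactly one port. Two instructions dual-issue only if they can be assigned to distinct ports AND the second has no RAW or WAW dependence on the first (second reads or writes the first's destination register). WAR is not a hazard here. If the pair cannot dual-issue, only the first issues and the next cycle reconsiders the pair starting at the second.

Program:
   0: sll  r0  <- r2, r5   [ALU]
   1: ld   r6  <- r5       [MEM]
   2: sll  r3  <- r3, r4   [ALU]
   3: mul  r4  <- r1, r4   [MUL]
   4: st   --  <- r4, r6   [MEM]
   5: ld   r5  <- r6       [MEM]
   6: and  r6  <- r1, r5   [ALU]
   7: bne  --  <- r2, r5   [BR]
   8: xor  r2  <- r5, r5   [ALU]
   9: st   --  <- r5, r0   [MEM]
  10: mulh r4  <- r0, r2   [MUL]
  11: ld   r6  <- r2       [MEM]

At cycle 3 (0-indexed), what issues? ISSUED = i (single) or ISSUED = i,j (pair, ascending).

[0] i0,i1  sll;ld  -- dual
[1] i2,i3  sll;mul  -- dual
[2] i4  st  -- no-port MEM/MEM
[3] i5  ld  -- RAW r5
[4] i6,i7  and;bne  -- dual
[5] i8,i9  xor;st  -- dual
[6] i10,i11  mulh;ld  -- dual

ISSUED = 5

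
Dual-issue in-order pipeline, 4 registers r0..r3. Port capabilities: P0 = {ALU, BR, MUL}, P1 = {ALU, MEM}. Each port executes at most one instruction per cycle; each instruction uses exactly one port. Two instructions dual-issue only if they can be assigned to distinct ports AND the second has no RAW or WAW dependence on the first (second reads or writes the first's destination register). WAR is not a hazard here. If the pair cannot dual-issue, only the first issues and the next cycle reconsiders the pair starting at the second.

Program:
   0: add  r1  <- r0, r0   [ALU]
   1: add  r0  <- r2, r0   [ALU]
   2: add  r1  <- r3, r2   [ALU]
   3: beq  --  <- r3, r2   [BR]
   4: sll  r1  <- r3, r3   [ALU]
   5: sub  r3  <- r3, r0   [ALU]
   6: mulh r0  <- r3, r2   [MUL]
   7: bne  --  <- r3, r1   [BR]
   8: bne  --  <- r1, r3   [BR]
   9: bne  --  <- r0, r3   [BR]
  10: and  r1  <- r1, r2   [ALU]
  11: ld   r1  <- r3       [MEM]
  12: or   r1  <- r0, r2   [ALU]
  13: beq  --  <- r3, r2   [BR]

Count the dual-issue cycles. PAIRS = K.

  cy0 -> i0&i1 (add.ALU add.ALU) dual
  cy1 -> i2&i3 (add.ALU beq.BR) dual
  cy2 -> i4&i5 (sll.ALU sub.ALU) dual
  cy3 -> i6 (mulh.MUL) no-port MUL/BR
  cy4 -> i7 (bne.BR) no-port BR/BR
  cy5 -> i8 (bne.BR) no-port BR/BR
  cy6 -> i9&i10 (bne.BR and.ALU) dual
  cy7 -> i11 (ld.MEM) WAW r1
  cy8 -> i12&i13 (or.ALU beq.BR) dual

PAIRS = 5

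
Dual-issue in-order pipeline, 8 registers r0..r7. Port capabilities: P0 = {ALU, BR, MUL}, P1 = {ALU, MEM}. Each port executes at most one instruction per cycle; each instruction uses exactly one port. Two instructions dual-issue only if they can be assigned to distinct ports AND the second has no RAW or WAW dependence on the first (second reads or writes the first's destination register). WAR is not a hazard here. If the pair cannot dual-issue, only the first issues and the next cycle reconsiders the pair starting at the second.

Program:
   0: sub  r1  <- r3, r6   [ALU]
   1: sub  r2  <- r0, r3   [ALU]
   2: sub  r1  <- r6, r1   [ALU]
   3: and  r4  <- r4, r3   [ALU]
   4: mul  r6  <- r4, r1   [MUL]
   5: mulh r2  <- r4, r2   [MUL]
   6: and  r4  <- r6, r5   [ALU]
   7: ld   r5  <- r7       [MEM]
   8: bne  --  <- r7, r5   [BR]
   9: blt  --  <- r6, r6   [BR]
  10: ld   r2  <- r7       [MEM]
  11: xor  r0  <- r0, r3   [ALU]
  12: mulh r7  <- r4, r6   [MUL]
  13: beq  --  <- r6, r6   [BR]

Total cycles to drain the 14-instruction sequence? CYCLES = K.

0. sub.ALU;sub.ALU @i0+i1  | dual
1. sub.ALU;and.ALU @i2+i3  | dual
2. mul.MUL @i4  | no-port MUL/MUL
3. mulh.MUL;and.ALU @i5+i6  | dual
4. ld.MEM @i7  | RAW r5
5. bne.BR @i8  | no-port BR/BR
6. blt.BR;ld.MEM @i9+i10  | dual
7. xor.ALU;mulh.MUL @i11+i12  | dual
8. beq.BR @i13  | tail

CYCLES = 9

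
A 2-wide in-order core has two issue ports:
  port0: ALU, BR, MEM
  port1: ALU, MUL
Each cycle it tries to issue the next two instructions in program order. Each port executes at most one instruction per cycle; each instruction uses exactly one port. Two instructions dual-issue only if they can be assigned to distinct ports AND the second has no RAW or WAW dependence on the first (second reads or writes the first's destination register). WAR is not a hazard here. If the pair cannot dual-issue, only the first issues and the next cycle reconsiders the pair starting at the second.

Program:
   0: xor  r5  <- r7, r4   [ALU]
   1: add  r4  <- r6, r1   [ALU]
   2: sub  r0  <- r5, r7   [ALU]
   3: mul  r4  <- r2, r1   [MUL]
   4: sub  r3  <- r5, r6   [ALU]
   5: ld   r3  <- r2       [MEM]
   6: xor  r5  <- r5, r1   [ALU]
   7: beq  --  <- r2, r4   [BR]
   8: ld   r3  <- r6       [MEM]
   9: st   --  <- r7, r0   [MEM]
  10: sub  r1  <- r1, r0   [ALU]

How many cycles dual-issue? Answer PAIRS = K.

#0 head=0: xor.ALU+add.ALU i0&i1 dual
#1 head=2: sub.ALU+mul.MUL i2&i3 dual
#2 head=4: sub.ALU i4 WAW r3
#3 head=5: ld.MEM+xor.ALU i5&i6 dual
#4 head=7: beq.BR i7 no-port BR/MEM
#5 head=8: ld.MEM i8 no-port MEM/MEM
#6 head=9: st.MEM+sub.ALU i9&i10 dual

PAIRS = 4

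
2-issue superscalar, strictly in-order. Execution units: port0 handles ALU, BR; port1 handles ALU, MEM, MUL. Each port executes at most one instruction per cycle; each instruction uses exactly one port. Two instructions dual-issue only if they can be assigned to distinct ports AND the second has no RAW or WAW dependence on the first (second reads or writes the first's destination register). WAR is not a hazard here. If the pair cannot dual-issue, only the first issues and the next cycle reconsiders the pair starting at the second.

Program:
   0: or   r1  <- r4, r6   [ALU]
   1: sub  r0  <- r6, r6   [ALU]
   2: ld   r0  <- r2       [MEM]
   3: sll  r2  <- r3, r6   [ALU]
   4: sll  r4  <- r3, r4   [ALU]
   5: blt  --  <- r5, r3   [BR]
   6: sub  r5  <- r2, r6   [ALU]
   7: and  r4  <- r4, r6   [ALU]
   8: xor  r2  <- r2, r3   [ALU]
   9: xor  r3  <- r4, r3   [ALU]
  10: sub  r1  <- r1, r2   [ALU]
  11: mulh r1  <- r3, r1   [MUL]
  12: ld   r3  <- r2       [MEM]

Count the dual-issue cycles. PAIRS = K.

c0: i0+i1 or;sub  2-wide
c1: i2+i3 ld;sll  2-wide
c2: i4+i5 sll;blt  2-wide
c3: i6+i7 sub;and  2-wide
c4: i8+i9 xor;xor  2-wide
c5: i10 sub  RAW+WAW r1
c6: i11 mulh  no-port MUL/MEM
c7: i12 ld  tail

PAIRS = 5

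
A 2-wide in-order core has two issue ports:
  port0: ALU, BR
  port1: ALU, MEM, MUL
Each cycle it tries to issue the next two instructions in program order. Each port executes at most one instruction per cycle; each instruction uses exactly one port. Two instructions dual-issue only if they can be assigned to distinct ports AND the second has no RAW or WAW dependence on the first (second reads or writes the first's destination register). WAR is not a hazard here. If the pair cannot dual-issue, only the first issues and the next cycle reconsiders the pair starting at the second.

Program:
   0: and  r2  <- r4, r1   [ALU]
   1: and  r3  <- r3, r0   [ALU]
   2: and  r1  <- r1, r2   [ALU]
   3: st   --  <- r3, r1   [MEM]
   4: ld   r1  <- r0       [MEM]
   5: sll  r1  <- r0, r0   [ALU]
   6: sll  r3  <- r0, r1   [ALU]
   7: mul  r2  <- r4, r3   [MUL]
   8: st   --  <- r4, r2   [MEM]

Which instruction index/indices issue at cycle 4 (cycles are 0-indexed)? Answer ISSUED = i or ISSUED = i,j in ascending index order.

t=0 i0,i1:and.ALU;and.ALU ; 2-wide
t=1 i2:and.ALU ; RAW r1
t=2 i3:st.MEM ; no-port MEM/MEM
t=3 i4:ld.MEM ; WAW r1
t=4 i5:sll.ALU ; RAW r1
t=5 i6:sll.ALU ; RAW r3
t=6 i7:mul.MUL ; no-port MUL/MEM
t=7 i8:st.MEM ; tail

ISSUED = 5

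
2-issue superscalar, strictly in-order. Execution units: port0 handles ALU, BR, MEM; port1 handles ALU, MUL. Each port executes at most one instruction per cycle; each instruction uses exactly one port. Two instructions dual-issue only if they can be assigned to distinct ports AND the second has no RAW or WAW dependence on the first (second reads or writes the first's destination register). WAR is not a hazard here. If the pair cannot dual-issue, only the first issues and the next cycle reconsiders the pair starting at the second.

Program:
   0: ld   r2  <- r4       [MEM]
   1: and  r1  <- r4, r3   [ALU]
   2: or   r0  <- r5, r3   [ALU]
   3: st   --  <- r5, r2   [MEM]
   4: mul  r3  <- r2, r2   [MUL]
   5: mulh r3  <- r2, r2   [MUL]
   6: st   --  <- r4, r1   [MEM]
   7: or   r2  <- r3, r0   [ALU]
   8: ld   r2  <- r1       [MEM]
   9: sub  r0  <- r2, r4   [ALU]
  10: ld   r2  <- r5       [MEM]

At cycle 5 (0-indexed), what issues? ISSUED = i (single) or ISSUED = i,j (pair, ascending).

t=0 i0,i1:ld;and ; pair
t=1 i2,i3:or;st ; pair
t=2 i4:mul ; no-port MUL/MUL
t=3 i5,i6:mulh;st ; pair
t=4 i7:or ; WAW r2
t=5 i8:ld ; RAW r2
t=6 i9,i10:sub;ld ; pair

ISSUED = 8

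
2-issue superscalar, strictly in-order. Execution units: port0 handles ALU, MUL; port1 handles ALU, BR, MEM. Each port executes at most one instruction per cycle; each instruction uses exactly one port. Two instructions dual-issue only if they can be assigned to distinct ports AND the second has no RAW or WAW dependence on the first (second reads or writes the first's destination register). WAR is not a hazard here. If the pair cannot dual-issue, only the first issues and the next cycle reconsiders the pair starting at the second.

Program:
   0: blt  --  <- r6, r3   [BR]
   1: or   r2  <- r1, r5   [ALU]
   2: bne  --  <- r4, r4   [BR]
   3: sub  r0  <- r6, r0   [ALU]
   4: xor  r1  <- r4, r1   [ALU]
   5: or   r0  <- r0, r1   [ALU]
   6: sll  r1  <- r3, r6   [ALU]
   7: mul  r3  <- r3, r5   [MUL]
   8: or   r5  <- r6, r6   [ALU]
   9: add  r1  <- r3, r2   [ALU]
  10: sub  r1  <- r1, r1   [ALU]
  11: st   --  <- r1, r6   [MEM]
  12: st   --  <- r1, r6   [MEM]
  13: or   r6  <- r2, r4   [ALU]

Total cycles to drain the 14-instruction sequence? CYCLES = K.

[0] i0&i1  blt.BR;or.ALU  -- dual
[1] i2&i3  bne.BR;sub.ALU  -- dual
[2] i4  xor.ALU  -- RAW r1
[3] i5&i6  or.ALU;sll.ALU  -- dual
[4] i7&i8  mul.MUL;or.ALU  -- dual
[5] i9  add.ALU  -- RAW+WAW r1
[6] i10  sub.ALU  -- RAW r1
[7] i11  st.MEM  -- no-port MEM/MEM
[8] i12&i13  st.MEM;or.ALU  -- dual

CYCLES = 9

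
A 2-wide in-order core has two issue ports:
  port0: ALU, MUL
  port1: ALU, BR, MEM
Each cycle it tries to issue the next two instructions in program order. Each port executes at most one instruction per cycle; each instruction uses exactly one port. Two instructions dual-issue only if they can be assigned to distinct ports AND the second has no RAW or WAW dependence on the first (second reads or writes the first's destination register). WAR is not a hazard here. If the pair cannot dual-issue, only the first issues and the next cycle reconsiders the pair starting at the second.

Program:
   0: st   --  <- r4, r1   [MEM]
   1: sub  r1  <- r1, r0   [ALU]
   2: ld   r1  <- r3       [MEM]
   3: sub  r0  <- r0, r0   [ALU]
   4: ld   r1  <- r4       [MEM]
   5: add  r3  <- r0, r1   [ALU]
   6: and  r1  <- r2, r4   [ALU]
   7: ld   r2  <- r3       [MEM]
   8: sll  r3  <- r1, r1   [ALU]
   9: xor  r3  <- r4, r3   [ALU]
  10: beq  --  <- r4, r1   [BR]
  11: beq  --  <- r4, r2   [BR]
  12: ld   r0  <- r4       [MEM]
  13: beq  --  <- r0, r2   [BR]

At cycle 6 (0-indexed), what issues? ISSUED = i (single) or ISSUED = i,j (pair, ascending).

c0: i0+i1 st.MEM+sub.ALU  2-wide
c1: i2+i3 ld.MEM+sub.ALU  2-wide
c2: i4 ld.MEM  RAW r1
c3: i5+i6 add.ALU+and.ALU  2-wide
c4: i7+i8 ld.MEM+sll.ALU  2-wide
c5: i9+i10 xor.ALU+beq.BR  2-wide
c6: i11 beq.BR  no-port BR/MEM
c7: i12 ld.MEM  no-port MEM/BR
c8: i13 beq.BR  tail

ISSUED = 11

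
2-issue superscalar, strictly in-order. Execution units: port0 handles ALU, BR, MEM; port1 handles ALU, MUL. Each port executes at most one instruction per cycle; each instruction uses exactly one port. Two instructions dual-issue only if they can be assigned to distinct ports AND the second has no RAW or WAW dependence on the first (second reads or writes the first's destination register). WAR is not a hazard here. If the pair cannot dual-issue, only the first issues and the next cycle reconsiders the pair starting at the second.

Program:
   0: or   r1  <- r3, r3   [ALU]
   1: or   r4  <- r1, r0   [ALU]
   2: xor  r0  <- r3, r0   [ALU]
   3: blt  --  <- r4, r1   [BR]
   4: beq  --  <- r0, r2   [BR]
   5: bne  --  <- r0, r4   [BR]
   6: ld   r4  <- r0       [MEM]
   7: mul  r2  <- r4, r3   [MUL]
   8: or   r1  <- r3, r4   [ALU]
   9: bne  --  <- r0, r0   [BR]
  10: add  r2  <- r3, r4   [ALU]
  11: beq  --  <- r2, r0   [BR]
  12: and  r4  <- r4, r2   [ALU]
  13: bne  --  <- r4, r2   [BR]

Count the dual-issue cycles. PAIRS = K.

PAIRS = 4

c0: i0 or  RAW r1
c1: i1/i2 or xor  2-wide
c2: i3 blt  no-port BR/BR
c3: i4 beq  no-port BR/BR
c4: i5 bne  no-port BR/MEM
c5: i6 ld  RAW r4
c6: i7/i8 mul or  2-wide
c7: i9/i10 bne add  2-wide
c8: i11/i12 beq and  2-wide
c9: i13 bne  tail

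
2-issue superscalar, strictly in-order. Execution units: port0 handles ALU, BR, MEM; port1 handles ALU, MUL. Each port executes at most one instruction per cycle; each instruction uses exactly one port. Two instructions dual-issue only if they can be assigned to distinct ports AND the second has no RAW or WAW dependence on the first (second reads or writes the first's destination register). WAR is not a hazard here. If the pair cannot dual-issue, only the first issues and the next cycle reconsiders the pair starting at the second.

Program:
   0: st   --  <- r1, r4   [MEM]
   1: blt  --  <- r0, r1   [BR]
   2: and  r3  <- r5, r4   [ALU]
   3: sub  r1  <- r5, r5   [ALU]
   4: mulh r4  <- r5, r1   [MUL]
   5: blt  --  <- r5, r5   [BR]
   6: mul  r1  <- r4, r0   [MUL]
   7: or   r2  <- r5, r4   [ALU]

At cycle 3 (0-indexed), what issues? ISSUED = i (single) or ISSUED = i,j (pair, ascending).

ISSUED = 4,5

c0: i0 st  no-port MEM/BR
c1: i1/i2 blt;and  pair
c2: i3 sub  RAW r1
c3: i4/i5 mulh;blt  pair
c4: i6/i7 mul;or  pair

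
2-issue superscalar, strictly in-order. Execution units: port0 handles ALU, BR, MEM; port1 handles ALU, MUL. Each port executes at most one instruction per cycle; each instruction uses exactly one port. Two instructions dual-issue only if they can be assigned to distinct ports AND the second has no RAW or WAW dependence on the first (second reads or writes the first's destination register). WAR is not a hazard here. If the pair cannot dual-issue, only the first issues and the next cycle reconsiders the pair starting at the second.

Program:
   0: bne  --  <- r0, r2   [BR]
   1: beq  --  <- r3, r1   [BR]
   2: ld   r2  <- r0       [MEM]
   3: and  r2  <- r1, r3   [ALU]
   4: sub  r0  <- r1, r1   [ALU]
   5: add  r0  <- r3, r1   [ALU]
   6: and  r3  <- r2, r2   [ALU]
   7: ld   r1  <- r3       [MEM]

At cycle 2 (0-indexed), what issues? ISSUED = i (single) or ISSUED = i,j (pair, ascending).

  cy0 -> i0 (bne) no-port BR/BR
  cy1 -> i1 (beq) no-port BR/MEM
  cy2 -> i2 (ld) WAW r2
  cy3 -> i3&i4 (and/sub) 2-wide
  cy4 -> i5&i6 (add/and) 2-wide
  cy5 -> i7 (ld) tail

ISSUED = 2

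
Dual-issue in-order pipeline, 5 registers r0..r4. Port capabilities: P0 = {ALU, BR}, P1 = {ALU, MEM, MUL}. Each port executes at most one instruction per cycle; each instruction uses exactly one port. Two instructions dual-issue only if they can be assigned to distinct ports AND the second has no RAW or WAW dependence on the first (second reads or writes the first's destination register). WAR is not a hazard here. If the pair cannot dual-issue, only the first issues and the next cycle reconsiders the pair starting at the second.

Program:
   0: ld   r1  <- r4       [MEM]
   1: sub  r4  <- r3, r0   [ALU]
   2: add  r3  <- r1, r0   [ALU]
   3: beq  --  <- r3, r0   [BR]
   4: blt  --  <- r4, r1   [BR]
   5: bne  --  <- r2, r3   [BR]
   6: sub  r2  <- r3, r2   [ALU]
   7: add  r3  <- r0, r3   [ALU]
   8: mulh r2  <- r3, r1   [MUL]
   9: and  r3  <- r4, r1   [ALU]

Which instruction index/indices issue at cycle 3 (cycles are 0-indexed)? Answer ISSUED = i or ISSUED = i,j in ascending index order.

  cy0 -> i0&i1 (ld+sub) dual
  cy1 -> i2 (add) RAW r3
  cy2 -> i3 (beq) no-port BR/BR
  cy3 -> i4 (blt) no-port BR/BR
  cy4 -> i5&i6 (bne+sub) dual
  cy5 -> i7 (add) RAW r3
  cy6 -> i8&i9 (mulh+and) dual

ISSUED = 4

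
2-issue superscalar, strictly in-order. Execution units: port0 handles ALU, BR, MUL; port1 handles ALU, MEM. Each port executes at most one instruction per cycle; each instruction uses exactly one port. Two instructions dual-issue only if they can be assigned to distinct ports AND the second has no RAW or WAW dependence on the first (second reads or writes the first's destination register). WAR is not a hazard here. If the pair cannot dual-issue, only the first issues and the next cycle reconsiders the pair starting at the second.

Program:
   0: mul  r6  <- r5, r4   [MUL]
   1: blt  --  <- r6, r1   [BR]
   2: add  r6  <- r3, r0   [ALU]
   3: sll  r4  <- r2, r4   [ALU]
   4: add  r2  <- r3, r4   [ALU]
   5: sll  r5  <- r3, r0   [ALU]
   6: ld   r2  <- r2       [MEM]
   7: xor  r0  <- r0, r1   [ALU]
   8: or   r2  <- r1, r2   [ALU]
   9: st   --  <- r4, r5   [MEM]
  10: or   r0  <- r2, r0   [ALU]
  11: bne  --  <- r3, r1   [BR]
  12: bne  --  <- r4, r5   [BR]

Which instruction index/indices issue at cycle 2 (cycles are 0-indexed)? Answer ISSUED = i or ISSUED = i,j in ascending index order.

#0 head=0: mul i0 no-port MUL/BR
#1 head=1: blt;add i1,i2 2-wide
#2 head=3: sll i3 RAW r4
#3 head=4: add;sll i4,i5 2-wide
#4 head=6: ld;xor i6,i7 2-wide
#5 head=8: or;st i8,i9 2-wide
#6 head=10: or;bne i10,i11 2-wide
#7 head=12: bne i12 tail

ISSUED = 3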